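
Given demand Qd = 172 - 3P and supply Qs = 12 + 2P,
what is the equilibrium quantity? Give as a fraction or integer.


First find equilibrium price:
172 - 3P = 12 + 2P
P* = 160/5 = 32
Then substitute into demand:
Q* = 172 - 3 * 32 = 76

76


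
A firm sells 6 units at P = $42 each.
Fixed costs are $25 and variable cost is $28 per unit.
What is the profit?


Total Revenue = P * Q = 42 * 6 = $252
Total Cost = FC + VC*Q = 25 + 28*6 = $193
Profit = TR - TC = 252 - 193 = $59

$59


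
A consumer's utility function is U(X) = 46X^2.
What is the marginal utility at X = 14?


MU = dU/dX = 46*2*X^(2-1)
MU = 92*X^1
At X = 14:
MU = 92 * 14^1
MU = 92 * 14 = 1288

1288


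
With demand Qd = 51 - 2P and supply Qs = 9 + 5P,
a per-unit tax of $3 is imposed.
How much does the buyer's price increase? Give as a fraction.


With a per-unit tax, the buyer's price increase depends on relative slopes.
Supply slope: d = 5, Demand slope: b = 2
Buyer's price increase = d * tax / (b + d)
= 5 * 3 / (2 + 5)
= 15 / 7 = 15/7

15/7


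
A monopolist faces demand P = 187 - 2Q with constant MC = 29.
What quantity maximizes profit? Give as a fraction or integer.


TR = P*Q = (187 - 2Q)Q = 187Q - 2Q^2
MR = dTR/dQ = 187 - 4Q
Set MR = MC:
187 - 4Q = 29
158 = 4Q
Q* = 158/4 = 79/2

79/2


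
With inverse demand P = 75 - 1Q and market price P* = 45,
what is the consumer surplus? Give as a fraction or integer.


Maximum willingness to pay (at Q=0): P_max = 75
Quantity demanded at P* = 45:
Q* = (75 - 45)/1 = 30
CS = (1/2) * Q* * (P_max - P*)
CS = (1/2) * 30 * (75 - 45)
CS = (1/2) * 30 * 30 = 450

450


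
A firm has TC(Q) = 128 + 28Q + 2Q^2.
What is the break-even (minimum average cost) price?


AC(Q) = 128/Q + 28 + 2Q
To minimize: dAC/dQ = -128/Q^2 + 2 = 0
Q^2 = 128/2 = 64
Q* = 8
Min AC = 128/8 + 28 + 2*8
Min AC = 16 + 28 + 16 = 60

60


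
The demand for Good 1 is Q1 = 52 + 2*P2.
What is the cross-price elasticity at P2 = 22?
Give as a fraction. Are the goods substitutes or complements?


dQ1/dP2 = 2
At P2 = 22: Q1 = 52 + 2*22 = 96
Exy = (dQ1/dP2)(P2/Q1) = 2 * 22 / 96 = 11/24
Since Exy > 0, the goods are substitutes.

11/24 (substitutes)


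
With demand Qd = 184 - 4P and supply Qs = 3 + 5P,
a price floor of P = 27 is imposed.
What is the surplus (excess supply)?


At P = 27:
Qd = 184 - 4*27 = 76
Qs = 3 + 5*27 = 138
Surplus = Qs - Qd = 138 - 76 = 62

62


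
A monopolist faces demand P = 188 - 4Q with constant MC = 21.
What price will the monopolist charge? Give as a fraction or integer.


MR = 188 - 8Q
Set MR = MC: 188 - 8Q = 21
Q* = 167/8
Substitute into demand:
P* = 188 - 4*167/8 = 209/2

209/2


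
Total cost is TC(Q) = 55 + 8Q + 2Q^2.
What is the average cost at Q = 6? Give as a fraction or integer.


TC(6) = 55 + 8*6 + 2*6^2
TC(6) = 55 + 48 + 72 = 175
AC = TC/Q = 175/6 = 175/6

175/6


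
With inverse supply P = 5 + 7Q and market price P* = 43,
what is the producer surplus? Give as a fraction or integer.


Minimum supply price (at Q=0): P_min = 5
Quantity supplied at P* = 43:
Q* = (43 - 5)/7 = 38/7
PS = (1/2) * Q* * (P* - P_min)
PS = (1/2) * 38/7 * (43 - 5)
PS = (1/2) * 38/7 * 38 = 722/7

722/7


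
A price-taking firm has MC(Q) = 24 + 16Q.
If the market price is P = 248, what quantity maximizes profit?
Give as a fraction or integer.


In perfect competition, profit is maximized where P = MC.
248 = 24 + 16Q
224 = 16Q
Q* = 224/16 = 14

14


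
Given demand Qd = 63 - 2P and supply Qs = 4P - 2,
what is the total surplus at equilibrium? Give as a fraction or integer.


Find equilibrium: 63 - 2P = 4P - 2
63 + 2 = 6P
P* = 65/6 = 65/6
Q* = 4*65/6 - 2 = 124/3
Inverse demand: P = 63/2 - Q/2, so P_max = 63/2
Inverse supply: P = 1/2 + Q/4, so P_min = 1/2
CS = (1/2) * 124/3 * (63/2 - 65/6) = 3844/9
PS = (1/2) * 124/3 * (65/6 - 1/2) = 1922/9
TS = CS + PS = 3844/9 + 1922/9 = 1922/3

1922/3


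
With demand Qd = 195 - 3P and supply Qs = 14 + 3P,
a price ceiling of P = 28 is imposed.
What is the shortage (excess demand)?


At P = 28:
Qd = 195 - 3*28 = 111
Qs = 14 + 3*28 = 98
Shortage = Qd - Qs = 111 - 98 = 13

13


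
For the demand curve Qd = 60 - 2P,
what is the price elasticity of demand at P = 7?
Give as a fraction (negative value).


dQ/dP = -2
At P = 7: Q = 60 - 2*7 = 46
E = (dQ/dP)(P/Q) = (-2)(7/46) = -7/23

-7/23


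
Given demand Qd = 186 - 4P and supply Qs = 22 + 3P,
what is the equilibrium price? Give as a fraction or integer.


At equilibrium, Qd = Qs.
186 - 4P = 22 + 3P
186 - 22 = 4P + 3P
164 = 7P
P* = 164/7 = 164/7

164/7


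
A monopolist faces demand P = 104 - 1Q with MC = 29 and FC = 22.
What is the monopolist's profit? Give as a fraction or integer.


MR = MC: 104 - 2Q = 29
Q* = 75/2
P* = 104 - 1*75/2 = 133/2
Profit = (P* - MC)*Q* - FC
= (133/2 - 29)*75/2 - 22
= 75/2*75/2 - 22
= 5625/4 - 22 = 5537/4

5537/4


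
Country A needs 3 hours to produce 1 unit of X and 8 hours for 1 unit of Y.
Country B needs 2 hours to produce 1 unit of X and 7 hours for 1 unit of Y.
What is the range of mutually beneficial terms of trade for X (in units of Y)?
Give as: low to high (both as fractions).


Opportunity cost of X for Country A = hours_X / hours_Y = 3/8 = 3/8 units of Y
Opportunity cost of X for Country B = hours_X / hours_Y = 2/7 = 2/7 units of Y
Terms of trade must be between the two opportunity costs.
Range: 2/7 to 3/8

2/7 to 3/8


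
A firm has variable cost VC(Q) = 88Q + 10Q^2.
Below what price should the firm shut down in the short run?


AVC(Q) = VC(Q)/Q = 88 + 10Q
AVC is increasing in Q, so minimum AVC is at Q -> 0+.
Min AVC = 88
The firm should shut down if P < 88.

88


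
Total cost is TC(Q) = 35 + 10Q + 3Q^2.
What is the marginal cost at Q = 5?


MC = dTC/dQ = 10 + 2*3*Q
At Q = 5:
MC = 10 + 6*5
MC = 10 + 30 = 40

40


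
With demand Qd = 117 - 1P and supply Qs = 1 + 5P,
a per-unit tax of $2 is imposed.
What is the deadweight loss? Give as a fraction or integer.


Pre-tax equilibrium quantity: Q* = 293/3
Post-tax equilibrium quantity: Q_tax = 96
Reduction in quantity: Q* - Q_tax = 5/3
DWL = (1/2) * tax * (Q* - Q_tax)
DWL = (1/2) * 2 * 5/3 = 5/3

5/3


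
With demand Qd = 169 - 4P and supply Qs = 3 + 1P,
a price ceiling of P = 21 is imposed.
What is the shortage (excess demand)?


At P = 21:
Qd = 169 - 4*21 = 85
Qs = 3 + 1*21 = 24
Shortage = Qd - Qs = 85 - 24 = 61

61


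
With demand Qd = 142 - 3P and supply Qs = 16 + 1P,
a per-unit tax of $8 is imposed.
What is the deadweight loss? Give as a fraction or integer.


Pre-tax equilibrium quantity: Q* = 95/2
Post-tax equilibrium quantity: Q_tax = 83/2
Reduction in quantity: Q* - Q_tax = 6
DWL = (1/2) * tax * (Q* - Q_tax)
DWL = (1/2) * 8 * 6 = 24

24


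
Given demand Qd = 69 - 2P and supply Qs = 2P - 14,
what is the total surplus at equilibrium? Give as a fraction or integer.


Find equilibrium: 69 - 2P = 2P - 14
69 + 14 = 4P
P* = 83/4 = 83/4
Q* = 2*83/4 - 14 = 55/2
Inverse demand: P = 69/2 - Q/2, so P_max = 69/2
Inverse supply: P = 7 + Q/2, so P_min = 7
CS = (1/2) * 55/2 * (69/2 - 83/4) = 3025/16
PS = (1/2) * 55/2 * (83/4 - 7) = 3025/16
TS = CS + PS = 3025/16 + 3025/16 = 3025/8

3025/8


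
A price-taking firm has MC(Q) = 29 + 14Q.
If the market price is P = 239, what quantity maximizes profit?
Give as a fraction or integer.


In perfect competition, profit is maximized where P = MC.
239 = 29 + 14Q
210 = 14Q
Q* = 210/14 = 15

15


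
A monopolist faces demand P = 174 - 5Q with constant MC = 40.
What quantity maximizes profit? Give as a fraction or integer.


TR = P*Q = (174 - 5Q)Q = 174Q - 5Q^2
MR = dTR/dQ = 174 - 10Q
Set MR = MC:
174 - 10Q = 40
134 = 10Q
Q* = 134/10 = 67/5

67/5


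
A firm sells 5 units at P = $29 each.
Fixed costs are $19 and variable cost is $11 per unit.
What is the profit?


Total Revenue = P * Q = 29 * 5 = $145
Total Cost = FC + VC*Q = 19 + 11*5 = $74
Profit = TR - TC = 145 - 74 = $71

$71


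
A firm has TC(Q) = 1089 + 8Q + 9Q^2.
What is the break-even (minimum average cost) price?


AC(Q) = 1089/Q + 8 + 9Q
To minimize: dAC/dQ = -1089/Q^2 + 9 = 0
Q^2 = 1089/9 = 121
Q* = 11
Min AC = 1089/11 + 8 + 9*11
Min AC = 99 + 8 + 99 = 206

206


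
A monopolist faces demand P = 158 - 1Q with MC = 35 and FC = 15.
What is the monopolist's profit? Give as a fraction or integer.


MR = MC: 158 - 2Q = 35
Q* = 123/2
P* = 158 - 1*123/2 = 193/2
Profit = (P* - MC)*Q* - FC
= (193/2 - 35)*123/2 - 15
= 123/2*123/2 - 15
= 15129/4 - 15 = 15069/4

15069/4


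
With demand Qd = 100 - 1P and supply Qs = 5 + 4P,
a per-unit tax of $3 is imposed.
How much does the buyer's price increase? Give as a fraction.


With a per-unit tax, the buyer's price increase depends on relative slopes.
Supply slope: d = 4, Demand slope: b = 1
Buyer's price increase = d * tax / (b + d)
= 4 * 3 / (1 + 4)
= 12 / 5 = 12/5

12/5


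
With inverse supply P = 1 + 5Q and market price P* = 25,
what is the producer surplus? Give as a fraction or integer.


Minimum supply price (at Q=0): P_min = 1
Quantity supplied at P* = 25:
Q* = (25 - 1)/5 = 24/5
PS = (1/2) * Q* * (P* - P_min)
PS = (1/2) * 24/5 * (25 - 1)
PS = (1/2) * 24/5 * 24 = 288/5

288/5


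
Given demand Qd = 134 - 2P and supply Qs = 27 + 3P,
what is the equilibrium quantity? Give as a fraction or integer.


First find equilibrium price:
134 - 2P = 27 + 3P
P* = 107/5 = 107/5
Then substitute into demand:
Q* = 134 - 2 * 107/5 = 456/5

456/5


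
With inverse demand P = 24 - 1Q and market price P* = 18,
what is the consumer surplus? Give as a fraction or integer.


Maximum willingness to pay (at Q=0): P_max = 24
Quantity demanded at P* = 18:
Q* = (24 - 18)/1 = 6
CS = (1/2) * Q* * (P_max - P*)
CS = (1/2) * 6 * (24 - 18)
CS = (1/2) * 6 * 6 = 18

18


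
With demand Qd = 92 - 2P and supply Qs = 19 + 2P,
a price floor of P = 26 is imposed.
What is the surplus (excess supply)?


At P = 26:
Qd = 92 - 2*26 = 40
Qs = 19 + 2*26 = 71
Surplus = Qs - Qd = 71 - 40 = 31

31


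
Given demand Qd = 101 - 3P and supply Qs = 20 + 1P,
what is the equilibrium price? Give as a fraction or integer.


At equilibrium, Qd = Qs.
101 - 3P = 20 + 1P
101 - 20 = 3P + 1P
81 = 4P
P* = 81/4 = 81/4

81/4


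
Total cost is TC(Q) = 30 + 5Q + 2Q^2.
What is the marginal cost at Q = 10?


MC = dTC/dQ = 5 + 2*2*Q
At Q = 10:
MC = 5 + 4*10
MC = 5 + 40 = 45

45


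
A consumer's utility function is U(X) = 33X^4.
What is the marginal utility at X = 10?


MU = dU/dX = 33*4*X^(4-1)
MU = 132*X^3
At X = 10:
MU = 132 * 10^3
MU = 132 * 1000 = 132000

132000


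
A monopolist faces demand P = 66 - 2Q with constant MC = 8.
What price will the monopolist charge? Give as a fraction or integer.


MR = 66 - 4Q
Set MR = MC: 66 - 4Q = 8
Q* = 29/2
Substitute into demand:
P* = 66 - 2*29/2 = 37

37


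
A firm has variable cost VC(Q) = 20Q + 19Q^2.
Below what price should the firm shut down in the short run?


AVC(Q) = VC(Q)/Q = 20 + 19Q
AVC is increasing in Q, so minimum AVC is at Q -> 0+.
Min AVC = 20
The firm should shut down if P < 20.

20


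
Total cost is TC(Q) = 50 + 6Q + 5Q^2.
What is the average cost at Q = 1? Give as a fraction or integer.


TC(1) = 50 + 6*1 + 5*1^2
TC(1) = 50 + 6 + 5 = 61
AC = TC/Q = 61/1 = 61

61


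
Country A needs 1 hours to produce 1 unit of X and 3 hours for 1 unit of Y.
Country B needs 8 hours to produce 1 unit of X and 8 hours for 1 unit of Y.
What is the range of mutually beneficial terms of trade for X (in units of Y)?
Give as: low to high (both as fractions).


Opportunity cost of X for Country A = hours_X / hours_Y = 1/3 = 1/3 units of Y
Opportunity cost of X for Country B = hours_X / hours_Y = 8/8 = 1 units of Y
Terms of trade must be between the two opportunity costs.
Range: 1/3 to 1

1/3 to 1


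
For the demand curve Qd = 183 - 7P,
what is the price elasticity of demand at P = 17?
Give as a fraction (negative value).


dQ/dP = -7
At P = 17: Q = 183 - 7*17 = 64
E = (dQ/dP)(P/Q) = (-7)(17/64) = -119/64

-119/64


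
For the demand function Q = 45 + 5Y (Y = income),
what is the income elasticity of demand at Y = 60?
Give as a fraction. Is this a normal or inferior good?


dQ/dY = 5
At Y = 60: Q = 45 + 5*60 = 345
Ey = (dQ/dY)(Y/Q) = 5 * 60 / 345 = 20/23
Since Ey > 0, this is a normal good.

20/23 (normal good)


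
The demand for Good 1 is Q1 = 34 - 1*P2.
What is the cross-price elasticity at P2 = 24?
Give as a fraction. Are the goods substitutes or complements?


dQ1/dP2 = -1
At P2 = 24: Q1 = 34 - 1*24 = 10
Exy = (dQ1/dP2)(P2/Q1) = -1 * 24 / 10 = -12/5
Since Exy < 0, the goods are complements.

-12/5 (complements)


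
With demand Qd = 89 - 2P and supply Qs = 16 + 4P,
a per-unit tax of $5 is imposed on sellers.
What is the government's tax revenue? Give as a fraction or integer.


With tax on sellers, new supply: Qs' = 16 + 4(P - 5)
= 4P - 4
New equilibrium quantity:
Q_new = 58
Tax revenue = tax * Q_new = 5 * 58 = 290

290


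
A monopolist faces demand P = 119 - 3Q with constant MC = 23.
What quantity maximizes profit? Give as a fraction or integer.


TR = P*Q = (119 - 3Q)Q = 119Q - 3Q^2
MR = dTR/dQ = 119 - 6Q
Set MR = MC:
119 - 6Q = 23
96 = 6Q
Q* = 96/6 = 16

16


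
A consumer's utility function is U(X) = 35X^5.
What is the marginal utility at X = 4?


MU = dU/dX = 35*5*X^(5-1)
MU = 175*X^4
At X = 4:
MU = 175 * 4^4
MU = 175 * 256 = 44800

44800


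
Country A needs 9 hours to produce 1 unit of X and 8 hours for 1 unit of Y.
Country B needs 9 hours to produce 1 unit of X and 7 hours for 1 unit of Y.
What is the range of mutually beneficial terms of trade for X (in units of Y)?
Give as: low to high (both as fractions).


Opportunity cost of X for Country A = hours_X / hours_Y = 9/8 = 9/8 units of Y
Opportunity cost of X for Country B = hours_X / hours_Y = 9/7 = 9/7 units of Y
Terms of trade must be between the two opportunity costs.
Range: 9/8 to 9/7

9/8 to 9/7


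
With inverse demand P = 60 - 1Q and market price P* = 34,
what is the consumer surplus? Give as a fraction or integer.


Maximum willingness to pay (at Q=0): P_max = 60
Quantity demanded at P* = 34:
Q* = (60 - 34)/1 = 26
CS = (1/2) * Q* * (P_max - P*)
CS = (1/2) * 26 * (60 - 34)
CS = (1/2) * 26 * 26 = 338

338


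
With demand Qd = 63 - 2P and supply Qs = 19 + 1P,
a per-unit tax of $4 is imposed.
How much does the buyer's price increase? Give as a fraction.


With a per-unit tax, the buyer's price increase depends on relative slopes.
Supply slope: d = 1, Demand slope: b = 2
Buyer's price increase = d * tax / (b + d)
= 1 * 4 / (2 + 1)
= 4 / 3 = 4/3

4/3


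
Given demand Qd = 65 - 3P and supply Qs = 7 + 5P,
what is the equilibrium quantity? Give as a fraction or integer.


First find equilibrium price:
65 - 3P = 7 + 5P
P* = 58/8 = 29/4
Then substitute into demand:
Q* = 65 - 3 * 29/4 = 173/4

173/4


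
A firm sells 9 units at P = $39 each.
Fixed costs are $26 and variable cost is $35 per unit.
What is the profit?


Total Revenue = P * Q = 39 * 9 = $351
Total Cost = FC + VC*Q = 26 + 35*9 = $341
Profit = TR - TC = 351 - 341 = $10

$10


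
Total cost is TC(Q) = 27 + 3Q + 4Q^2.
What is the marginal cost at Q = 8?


MC = dTC/dQ = 3 + 2*4*Q
At Q = 8:
MC = 3 + 8*8
MC = 3 + 64 = 67

67


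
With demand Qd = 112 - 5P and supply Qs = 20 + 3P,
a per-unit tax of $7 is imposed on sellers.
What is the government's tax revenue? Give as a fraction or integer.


With tax on sellers, new supply: Qs' = 20 + 3(P - 7)
= 3P - 1
New equilibrium quantity:
Q_new = 331/8
Tax revenue = tax * Q_new = 7 * 331/8 = 2317/8

2317/8


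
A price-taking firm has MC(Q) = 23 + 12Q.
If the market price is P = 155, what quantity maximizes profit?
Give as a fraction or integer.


In perfect competition, profit is maximized where P = MC.
155 = 23 + 12Q
132 = 12Q
Q* = 132/12 = 11

11


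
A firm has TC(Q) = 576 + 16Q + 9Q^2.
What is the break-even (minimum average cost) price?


AC(Q) = 576/Q + 16 + 9Q
To minimize: dAC/dQ = -576/Q^2 + 9 = 0
Q^2 = 576/9 = 64
Q* = 8
Min AC = 576/8 + 16 + 9*8
Min AC = 72 + 16 + 72 = 160

160


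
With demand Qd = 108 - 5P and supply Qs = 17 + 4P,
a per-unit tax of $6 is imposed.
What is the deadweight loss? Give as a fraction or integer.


Pre-tax equilibrium quantity: Q* = 517/9
Post-tax equilibrium quantity: Q_tax = 397/9
Reduction in quantity: Q* - Q_tax = 40/3
DWL = (1/2) * tax * (Q* - Q_tax)
DWL = (1/2) * 6 * 40/3 = 40

40


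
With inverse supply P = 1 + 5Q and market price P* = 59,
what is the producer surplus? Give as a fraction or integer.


Minimum supply price (at Q=0): P_min = 1
Quantity supplied at P* = 59:
Q* = (59 - 1)/5 = 58/5
PS = (1/2) * Q* * (P* - P_min)
PS = (1/2) * 58/5 * (59 - 1)
PS = (1/2) * 58/5 * 58 = 1682/5

1682/5


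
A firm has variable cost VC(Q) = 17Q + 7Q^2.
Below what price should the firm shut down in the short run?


AVC(Q) = VC(Q)/Q = 17 + 7Q
AVC is increasing in Q, so minimum AVC is at Q -> 0+.
Min AVC = 17
The firm should shut down if P < 17.

17


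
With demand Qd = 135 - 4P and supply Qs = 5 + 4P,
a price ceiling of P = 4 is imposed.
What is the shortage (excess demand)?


At P = 4:
Qd = 135 - 4*4 = 119
Qs = 5 + 4*4 = 21
Shortage = Qd - Qs = 119 - 21 = 98

98


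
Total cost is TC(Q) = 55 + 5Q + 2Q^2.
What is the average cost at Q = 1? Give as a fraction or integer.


TC(1) = 55 + 5*1 + 2*1^2
TC(1) = 55 + 5 + 2 = 62
AC = TC/Q = 62/1 = 62

62


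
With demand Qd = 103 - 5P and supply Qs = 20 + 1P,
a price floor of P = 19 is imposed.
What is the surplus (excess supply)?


At P = 19:
Qd = 103 - 5*19 = 8
Qs = 20 + 1*19 = 39
Surplus = Qs - Qd = 39 - 8 = 31

31


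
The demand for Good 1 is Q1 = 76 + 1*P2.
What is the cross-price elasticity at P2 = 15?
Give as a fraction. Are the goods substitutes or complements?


dQ1/dP2 = 1
At P2 = 15: Q1 = 76 + 1*15 = 91
Exy = (dQ1/dP2)(P2/Q1) = 1 * 15 / 91 = 15/91
Since Exy > 0, the goods are substitutes.

15/91 (substitutes)


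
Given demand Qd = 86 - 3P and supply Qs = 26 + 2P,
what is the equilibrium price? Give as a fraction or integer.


At equilibrium, Qd = Qs.
86 - 3P = 26 + 2P
86 - 26 = 3P + 2P
60 = 5P
P* = 60/5 = 12

12


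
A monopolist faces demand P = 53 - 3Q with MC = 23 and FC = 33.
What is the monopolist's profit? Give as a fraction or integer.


MR = MC: 53 - 6Q = 23
Q* = 5
P* = 53 - 3*5 = 38
Profit = (P* - MC)*Q* - FC
= (38 - 23)*5 - 33
= 15*5 - 33
= 75 - 33 = 42

42


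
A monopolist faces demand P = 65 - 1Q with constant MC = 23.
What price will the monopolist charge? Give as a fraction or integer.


MR = 65 - 2Q
Set MR = MC: 65 - 2Q = 23
Q* = 21
Substitute into demand:
P* = 65 - 1*21 = 44

44


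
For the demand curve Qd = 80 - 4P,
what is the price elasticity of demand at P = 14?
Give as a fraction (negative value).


dQ/dP = -4
At P = 14: Q = 80 - 4*14 = 24
E = (dQ/dP)(P/Q) = (-4)(14/24) = -7/3

-7/3


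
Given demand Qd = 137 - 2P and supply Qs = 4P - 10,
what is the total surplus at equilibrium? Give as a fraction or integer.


Find equilibrium: 137 - 2P = 4P - 10
137 + 10 = 6P
P* = 147/6 = 49/2
Q* = 4*49/2 - 10 = 88
Inverse demand: P = 137/2 - Q/2, so P_max = 137/2
Inverse supply: P = 5/2 + Q/4, so P_min = 5/2
CS = (1/2) * 88 * (137/2 - 49/2) = 1936
PS = (1/2) * 88 * (49/2 - 5/2) = 968
TS = CS + PS = 1936 + 968 = 2904

2904


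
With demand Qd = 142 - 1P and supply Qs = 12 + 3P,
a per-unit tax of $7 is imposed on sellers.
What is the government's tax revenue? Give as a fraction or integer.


With tax on sellers, new supply: Qs' = 12 + 3(P - 7)
= 3P - 9
New equilibrium quantity:
Q_new = 417/4
Tax revenue = tax * Q_new = 7 * 417/4 = 2919/4

2919/4


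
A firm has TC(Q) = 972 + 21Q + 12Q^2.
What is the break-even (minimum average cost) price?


AC(Q) = 972/Q + 21 + 12Q
To minimize: dAC/dQ = -972/Q^2 + 12 = 0
Q^2 = 972/12 = 81
Q* = 9
Min AC = 972/9 + 21 + 12*9
Min AC = 108 + 21 + 108 = 237

237


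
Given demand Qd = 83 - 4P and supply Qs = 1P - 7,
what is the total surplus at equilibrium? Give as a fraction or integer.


Find equilibrium: 83 - 4P = 1P - 7
83 + 7 = 5P
P* = 90/5 = 18
Q* = 1*18 - 7 = 11
Inverse demand: P = 83/4 - Q/4, so P_max = 83/4
Inverse supply: P = 7 + Q/1, so P_min = 7
CS = (1/2) * 11 * (83/4 - 18) = 121/8
PS = (1/2) * 11 * (18 - 7) = 121/2
TS = CS + PS = 121/8 + 121/2 = 605/8

605/8


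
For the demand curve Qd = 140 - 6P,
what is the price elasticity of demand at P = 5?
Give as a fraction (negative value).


dQ/dP = -6
At P = 5: Q = 140 - 6*5 = 110
E = (dQ/dP)(P/Q) = (-6)(5/110) = -3/11

-3/11


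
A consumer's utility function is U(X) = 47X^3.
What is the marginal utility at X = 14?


MU = dU/dX = 47*3*X^(3-1)
MU = 141*X^2
At X = 14:
MU = 141 * 14^2
MU = 141 * 196 = 27636

27636


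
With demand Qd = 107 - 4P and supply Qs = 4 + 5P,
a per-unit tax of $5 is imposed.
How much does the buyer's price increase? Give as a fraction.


With a per-unit tax, the buyer's price increase depends on relative slopes.
Supply slope: d = 5, Demand slope: b = 4
Buyer's price increase = d * tax / (b + d)
= 5 * 5 / (4 + 5)
= 25 / 9 = 25/9

25/9


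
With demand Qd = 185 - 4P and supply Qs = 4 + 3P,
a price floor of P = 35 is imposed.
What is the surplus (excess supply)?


At P = 35:
Qd = 185 - 4*35 = 45
Qs = 4 + 3*35 = 109
Surplus = Qs - Qd = 109 - 45 = 64

64


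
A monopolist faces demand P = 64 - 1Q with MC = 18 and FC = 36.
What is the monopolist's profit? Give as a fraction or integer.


MR = MC: 64 - 2Q = 18
Q* = 23
P* = 64 - 1*23 = 41
Profit = (P* - MC)*Q* - FC
= (41 - 18)*23 - 36
= 23*23 - 36
= 529 - 36 = 493

493


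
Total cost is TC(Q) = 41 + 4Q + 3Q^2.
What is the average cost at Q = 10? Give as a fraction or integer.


TC(10) = 41 + 4*10 + 3*10^2
TC(10) = 41 + 40 + 300 = 381
AC = TC/Q = 381/10 = 381/10

381/10


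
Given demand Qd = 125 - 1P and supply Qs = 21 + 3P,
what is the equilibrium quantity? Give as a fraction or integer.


First find equilibrium price:
125 - 1P = 21 + 3P
P* = 104/4 = 26
Then substitute into demand:
Q* = 125 - 1 * 26 = 99

99


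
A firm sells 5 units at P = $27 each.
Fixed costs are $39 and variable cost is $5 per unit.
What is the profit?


Total Revenue = P * Q = 27 * 5 = $135
Total Cost = FC + VC*Q = 39 + 5*5 = $64
Profit = TR - TC = 135 - 64 = $71

$71


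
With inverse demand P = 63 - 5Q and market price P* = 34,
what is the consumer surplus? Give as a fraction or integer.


Maximum willingness to pay (at Q=0): P_max = 63
Quantity demanded at P* = 34:
Q* = (63 - 34)/5 = 29/5
CS = (1/2) * Q* * (P_max - P*)
CS = (1/2) * 29/5 * (63 - 34)
CS = (1/2) * 29/5 * 29 = 841/10

841/10


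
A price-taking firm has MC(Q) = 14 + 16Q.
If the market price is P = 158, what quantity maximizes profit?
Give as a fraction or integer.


In perfect competition, profit is maximized where P = MC.
158 = 14 + 16Q
144 = 16Q
Q* = 144/16 = 9

9


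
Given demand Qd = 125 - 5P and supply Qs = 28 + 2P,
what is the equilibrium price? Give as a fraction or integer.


At equilibrium, Qd = Qs.
125 - 5P = 28 + 2P
125 - 28 = 5P + 2P
97 = 7P
P* = 97/7 = 97/7

97/7


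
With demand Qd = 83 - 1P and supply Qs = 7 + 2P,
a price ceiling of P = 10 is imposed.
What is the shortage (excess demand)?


At P = 10:
Qd = 83 - 1*10 = 73
Qs = 7 + 2*10 = 27
Shortage = Qd - Qs = 73 - 27 = 46

46


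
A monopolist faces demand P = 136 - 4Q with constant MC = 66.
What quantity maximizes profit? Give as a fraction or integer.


TR = P*Q = (136 - 4Q)Q = 136Q - 4Q^2
MR = dTR/dQ = 136 - 8Q
Set MR = MC:
136 - 8Q = 66
70 = 8Q
Q* = 70/8 = 35/4

35/4


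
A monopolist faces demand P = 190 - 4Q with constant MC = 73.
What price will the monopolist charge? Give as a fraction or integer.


MR = 190 - 8Q
Set MR = MC: 190 - 8Q = 73
Q* = 117/8
Substitute into demand:
P* = 190 - 4*117/8 = 263/2

263/2


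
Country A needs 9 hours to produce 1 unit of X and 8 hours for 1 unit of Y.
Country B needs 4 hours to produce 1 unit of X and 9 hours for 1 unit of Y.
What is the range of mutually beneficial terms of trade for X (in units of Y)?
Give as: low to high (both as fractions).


Opportunity cost of X for Country A = hours_X / hours_Y = 9/8 = 9/8 units of Y
Opportunity cost of X for Country B = hours_X / hours_Y = 4/9 = 4/9 units of Y
Terms of trade must be between the two opportunity costs.
Range: 4/9 to 9/8

4/9 to 9/8


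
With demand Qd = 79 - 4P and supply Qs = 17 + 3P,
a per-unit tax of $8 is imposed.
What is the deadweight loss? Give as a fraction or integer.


Pre-tax equilibrium quantity: Q* = 305/7
Post-tax equilibrium quantity: Q_tax = 209/7
Reduction in quantity: Q* - Q_tax = 96/7
DWL = (1/2) * tax * (Q* - Q_tax)
DWL = (1/2) * 8 * 96/7 = 384/7

384/7


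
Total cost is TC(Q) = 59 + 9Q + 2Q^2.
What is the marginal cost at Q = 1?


MC = dTC/dQ = 9 + 2*2*Q
At Q = 1:
MC = 9 + 4*1
MC = 9 + 4 = 13

13


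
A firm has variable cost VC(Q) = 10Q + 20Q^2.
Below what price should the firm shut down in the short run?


AVC(Q) = VC(Q)/Q = 10 + 20Q
AVC is increasing in Q, so minimum AVC is at Q -> 0+.
Min AVC = 10
The firm should shut down if P < 10.

10


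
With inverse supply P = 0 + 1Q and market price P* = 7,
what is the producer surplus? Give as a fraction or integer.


Minimum supply price (at Q=0): P_min = 0
Quantity supplied at P* = 7:
Q* = (7 - 0)/1 = 7
PS = (1/2) * Q* * (P* - P_min)
PS = (1/2) * 7 * (7 - 0)
PS = (1/2) * 7 * 7 = 49/2

49/2


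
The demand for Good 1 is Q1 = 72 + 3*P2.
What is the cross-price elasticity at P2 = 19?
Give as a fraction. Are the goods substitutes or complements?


dQ1/dP2 = 3
At P2 = 19: Q1 = 72 + 3*19 = 129
Exy = (dQ1/dP2)(P2/Q1) = 3 * 19 / 129 = 19/43
Since Exy > 0, the goods are substitutes.

19/43 (substitutes)


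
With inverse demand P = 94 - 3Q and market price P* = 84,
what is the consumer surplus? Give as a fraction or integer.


Maximum willingness to pay (at Q=0): P_max = 94
Quantity demanded at P* = 84:
Q* = (94 - 84)/3 = 10/3
CS = (1/2) * Q* * (P_max - P*)
CS = (1/2) * 10/3 * (94 - 84)
CS = (1/2) * 10/3 * 10 = 50/3

50/3


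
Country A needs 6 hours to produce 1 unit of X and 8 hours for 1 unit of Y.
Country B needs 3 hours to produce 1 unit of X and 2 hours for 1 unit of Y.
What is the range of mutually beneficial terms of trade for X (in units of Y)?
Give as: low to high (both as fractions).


Opportunity cost of X for Country A = hours_X / hours_Y = 6/8 = 3/4 units of Y
Opportunity cost of X for Country B = hours_X / hours_Y = 3/2 = 3/2 units of Y
Terms of trade must be between the two opportunity costs.
Range: 3/4 to 3/2

3/4 to 3/2


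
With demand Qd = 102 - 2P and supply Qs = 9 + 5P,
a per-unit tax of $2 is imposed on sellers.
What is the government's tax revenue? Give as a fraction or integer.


With tax on sellers, new supply: Qs' = 9 + 5(P - 2)
= 5P - 1
New equilibrium quantity:
Q_new = 508/7
Tax revenue = tax * Q_new = 2 * 508/7 = 1016/7

1016/7


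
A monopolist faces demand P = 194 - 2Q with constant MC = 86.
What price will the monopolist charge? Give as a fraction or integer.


MR = 194 - 4Q
Set MR = MC: 194 - 4Q = 86
Q* = 27
Substitute into demand:
P* = 194 - 2*27 = 140

140


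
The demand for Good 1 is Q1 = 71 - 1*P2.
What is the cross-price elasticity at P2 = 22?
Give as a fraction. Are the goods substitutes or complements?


dQ1/dP2 = -1
At P2 = 22: Q1 = 71 - 1*22 = 49
Exy = (dQ1/dP2)(P2/Q1) = -1 * 22 / 49 = -22/49
Since Exy < 0, the goods are complements.

-22/49 (complements)


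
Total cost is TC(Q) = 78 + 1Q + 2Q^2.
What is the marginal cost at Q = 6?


MC = dTC/dQ = 1 + 2*2*Q
At Q = 6:
MC = 1 + 4*6
MC = 1 + 24 = 25

25


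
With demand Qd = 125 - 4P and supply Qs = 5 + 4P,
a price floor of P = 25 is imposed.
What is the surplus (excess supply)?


At P = 25:
Qd = 125 - 4*25 = 25
Qs = 5 + 4*25 = 105
Surplus = Qs - Qd = 105 - 25 = 80

80


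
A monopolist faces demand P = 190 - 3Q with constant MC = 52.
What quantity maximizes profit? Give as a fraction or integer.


TR = P*Q = (190 - 3Q)Q = 190Q - 3Q^2
MR = dTR/dQ = 190 - 6Q
Set MR = MC:
190 - 6Q = 52
138 = 6Q
Q* = 138/6 = 23

23


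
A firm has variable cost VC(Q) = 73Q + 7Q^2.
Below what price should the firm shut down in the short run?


AVC(Q) = VC(Q)/Q = 73 + 7Q
AVC is increasing in Q, so minimum AVC is at Q -> 0+.
Min AVC = 73
The firm should shut down if P < 73.

73


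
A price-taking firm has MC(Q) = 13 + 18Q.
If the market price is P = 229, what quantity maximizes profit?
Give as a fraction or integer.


In perfect competition, profit is maximized where P = MC.
229 = 13 + 18Q
216 = 18Q
Q* = 216/18 = 12

12


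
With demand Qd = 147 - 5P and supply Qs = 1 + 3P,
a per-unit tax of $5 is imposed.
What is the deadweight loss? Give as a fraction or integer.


Pre-tax equilibrium quantity: Q* = 223/4
Post-tax equilibrium quantity: Q_tax = 371/8
Reduction in quantity: Q* - Q_tax = 75/8
DWL = (1/2) * tax * (Q* - Q_tax)
DWL = (1/2) * 5 * 75/8 = 375/16

375/16


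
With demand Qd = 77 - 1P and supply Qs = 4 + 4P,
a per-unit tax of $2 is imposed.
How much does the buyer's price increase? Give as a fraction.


With a per-unit tax, the buyer's price increase depends on relative slopes.
Supply slope: d = 4, Demand slope: b = 1
Buyer's price increase = d * tax / (b + d)
= 4 * 2 / (1 + 4)
= 8 / 5 = 8/5

8/5


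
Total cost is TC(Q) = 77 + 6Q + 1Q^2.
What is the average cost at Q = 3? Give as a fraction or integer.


TC(3) = 77 + 6*3 + 1*3^2
TC(3) = 77 + 18 + 9 = 104
AC = TC/Q = 104/3 = 104/3

104/3


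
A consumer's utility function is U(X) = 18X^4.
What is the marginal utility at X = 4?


MU = dU/dX = 18*4*X^(4-1)
MU = 72*X^3
At X = 4:
MU = 72 * 4^3
MU = 72 * 64 = 4608

4608


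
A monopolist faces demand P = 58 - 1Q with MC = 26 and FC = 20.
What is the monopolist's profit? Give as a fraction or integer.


MR = MC: 58 - 2Q = 26
Q* = 16
P* = 58 - 1*16 = 42
Profit = (P* - MC)*Q* - FC
= (42 - 26)*16 - 20
= 16*16 - 20
= 256 - 20 = 236

236


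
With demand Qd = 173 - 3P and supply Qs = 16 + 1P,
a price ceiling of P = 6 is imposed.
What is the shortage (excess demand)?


At P = 6:
Qd = 173 - 3*6 = 155
Qs = 16 + 1*6 = 22
Shortage = Qd - Qs = 155 - 22 = 133

133


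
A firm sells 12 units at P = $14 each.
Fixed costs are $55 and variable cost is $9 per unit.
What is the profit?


Total Revenue = P * Q = 14 * 12 = $168
Total Cost = FC + VC*Q = 55 + 9*12 = $163
Profit = TR - TC = 168 - 163 = $5

$5


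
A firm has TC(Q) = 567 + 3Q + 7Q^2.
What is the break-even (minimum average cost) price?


AC(Q) = 567/Q + 3 + 7Q
To minimize: dAC/dQ = -567/Q^2 + 7 = 0
Q^2 = 567/7 = 81
Q* = 9
Min AC = 567/9 + 3 + 7*9
Min AC = 63 + 3 + 63 = 129

129


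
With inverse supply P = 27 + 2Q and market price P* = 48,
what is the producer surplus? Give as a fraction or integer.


Minimum supply price (at Q=0): P_min = 27
Quantity supplied at P* = 48:
Q* = (48 - 27)/2 = 21/2
PS = (1/2) * Q* * (P* - P_min)
PS = (1/2) * 21/2 * (48 - 27)
PS = (1/2) * 21/2 * 21 = 441/4

441/4


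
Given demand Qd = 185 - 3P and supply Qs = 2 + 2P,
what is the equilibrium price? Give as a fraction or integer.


At equilibrium, Qd = Qs.
185 - 3P = 2 + 2P
185 - 2 = 3P + 2P
183 = 5P
P* = 183/5 = 183/5

183/5


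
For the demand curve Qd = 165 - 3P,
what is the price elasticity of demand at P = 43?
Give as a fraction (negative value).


dQ/dP = -3
At P = 43: Q = 165 - 3*43 = 36
E = (dQ/dP)(P/Q) = (-3)(43/36) = -43/12

-43/12


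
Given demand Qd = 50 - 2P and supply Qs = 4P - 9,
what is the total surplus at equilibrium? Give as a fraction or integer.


Find equilibrium: 50 - 2P = 4P - 9
50 + 9 = 6P
P* = 59/6 = 59/6
Q* = 4*59/6 - 9 = 91/3
Inverse demand: P = 25 - Q/2, so P_max = 25
Inverse supply: P = 9/4 + Q/4, so P_min = 9/4
CS = (1/2) * 91/3 * (25 - 59/6) = 8281/36
PS = (1/2) * 91/3 * (59/6 - 9/4) = 8281/72
TS = CS + PS = 8281/36 + 8281/72 = 8281/24

8281/24


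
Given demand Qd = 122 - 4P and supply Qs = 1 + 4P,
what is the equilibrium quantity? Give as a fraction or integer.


First find equilibrium price:
122 - 4P = 1 + 4P
P* = 121/8 = 121/8
Then substitute into demand:
Q* = 122 - 4 * 121/8 = 123/2

123/2


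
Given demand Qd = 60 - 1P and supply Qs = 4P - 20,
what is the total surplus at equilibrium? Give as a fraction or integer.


Find equilibrium: 60 - 1P = 4P - 20
60 + 20 = 5P
P* = 80/5 = 16
Q* = 4*16 - 20 = 44
Inverse demand: P = 60 - Q/1, so P_max = 60
Inverse supply: P = 5 + Q/4, so P_min = 5
CS = (1/2) * 44 * (60 - 16) = 968
PS = (1/2) * 44 * (16 - 5) = 242
TS = CS + PS = 968 + 242 = 1210

1210


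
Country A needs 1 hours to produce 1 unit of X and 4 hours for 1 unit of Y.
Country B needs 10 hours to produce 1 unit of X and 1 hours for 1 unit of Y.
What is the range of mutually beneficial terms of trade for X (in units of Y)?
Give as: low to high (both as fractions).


Opportunity cost of X for Country A = hours_X / hours_Y = 1/4 = 1/4 units of Y
Opportunity cost of X for Country B = hours_X / hours_Y = 10/1 = 10 units of Y
Terms of trade must be between the two opportunity costs.
Range: 1/4 to 10

1/4 to 10


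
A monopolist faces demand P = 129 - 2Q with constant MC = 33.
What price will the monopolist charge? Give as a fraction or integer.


MR = 129 - 4Q
Set MR = MC: 129 - 4Q = 33
Q* = 24
Substitute into demand:
P* = 129 - 2*24 = 81

81


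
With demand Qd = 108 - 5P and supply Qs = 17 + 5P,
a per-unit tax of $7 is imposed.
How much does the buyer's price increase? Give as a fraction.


With a per-unit tax, the buyer's price increase depends on relative slopes.
Supply slope: d = 5, Demand slope: b = 5
Buyer's price increase = d * tax / (b + d)
= 5 * 7 / (5 + 5)
= 35 / 10 = 7/2

7/2


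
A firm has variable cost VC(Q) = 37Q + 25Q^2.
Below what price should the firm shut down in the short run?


AVC(Q) = VC(Q)/Q = 37 + 25Q
AVC is increasing in Q, so minimum AVC is at Q -> 0+.
Min AVC = 37
The firm should shut down if P < 37.

37


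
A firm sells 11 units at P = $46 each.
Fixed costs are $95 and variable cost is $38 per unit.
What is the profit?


Total Revenue = P * Q = 46 * 11 = $506
Total Cost = FC + VC*Q = 95 + 38*11 = $513
Profit = TR - TC = 506 - 513 = $-7

$-7


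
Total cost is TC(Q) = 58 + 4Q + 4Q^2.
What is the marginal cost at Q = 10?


MC = dTC/dQ = 4 + 2*4*Q
At Q = 10:
MC = 4 + 8*10
MC = 4 + 80 = 84

84


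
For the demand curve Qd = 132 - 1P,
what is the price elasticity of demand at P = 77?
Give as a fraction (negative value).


dQ/dP = -1
At P = 77: Q = 132 - 1*77 = 55
E = (dQ/dP)(P/Q) = (-1)(77/55) = -7/5

-7/5


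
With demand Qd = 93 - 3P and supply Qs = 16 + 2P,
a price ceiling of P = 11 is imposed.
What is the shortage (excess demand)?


At P = 11:
Qd = 93 - 3*11 = 60
Qs = 16 + 2*11 = 38
Shortage = Qd - Qs = 60 - 38 = 22

22


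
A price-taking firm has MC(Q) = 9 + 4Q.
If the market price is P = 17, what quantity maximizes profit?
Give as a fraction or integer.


In perfect competition, profit is maximized where P = MC.
17 = 9 + 4Q
8 = 4Q
Q* = 8/4 = 2

2


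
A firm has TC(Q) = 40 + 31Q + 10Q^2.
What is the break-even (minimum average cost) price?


AC(Q) = 40/Q + 31 + 10Q
To minimize: dAC/dQ = -40/Q^2 + 10 = 0
Q^2 = 40/10 = 4
Q* = 2
Min AC = 40/2 + 31 + 10*2
Min AC = 20 + 31 + 20 = 71

71


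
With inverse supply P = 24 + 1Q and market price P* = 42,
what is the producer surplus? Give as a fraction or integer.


Minimum supply price (at Q=0): P_min = 24
Quantity supplied at P* = 42:
Q* = (42 - 24)/1 = 18
PS = (1/2) * Q* * (P* - P_min)
PS = (1/2) * 18 * (42 - 24)
PS = (1/2) * 18 * 18 = 162

162


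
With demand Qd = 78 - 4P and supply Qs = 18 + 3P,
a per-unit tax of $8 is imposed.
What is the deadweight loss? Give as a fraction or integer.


Pre-tax equilibrium quantity: Q* = 306/7
Post-tax equilibrium quantity: Q_tax = 30
Reduction in quantity: Q* - Q_tax = 96/7
DWL = (1/2) * tax * (Q* - Q_tax)
DWL = (1/2) * 8 * 96/7 = 384/7

384/7


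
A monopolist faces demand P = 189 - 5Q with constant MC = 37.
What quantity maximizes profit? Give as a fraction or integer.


TR = P*Q = (189 - 5Q)Q = 189Q - 5Q^2
MR = dTR/dQ = 189 - 10Q
Set MR = MC:
189 - 10Q = 37
152 = 10Q
Q* = 152/10 = 76/5

76/5


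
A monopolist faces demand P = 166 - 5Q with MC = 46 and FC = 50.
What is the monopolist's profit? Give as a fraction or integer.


MR = MC: 166 - 10Q = 46
Q* = 12
P* = 166 - 5*12 = 106
Profit = (P* - MC)*Q* - FC
= (106 - 46)*12 - 50
= 60*12 - 50
= 720 - 50 = 670

670


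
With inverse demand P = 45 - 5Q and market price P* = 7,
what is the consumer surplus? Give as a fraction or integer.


Maximum willingness to pay (at Q=0): P_max = 45
Quantity demanded at P* = 7:
Q* = (45 - 7)/5 = 38/5
CS = (1/2) * Q* * (P_max - P*)
CS = (1/2) * 38/5 * (45 - 7)
CS = (1/2) * 38/5 * 38 = 722/5

722/5


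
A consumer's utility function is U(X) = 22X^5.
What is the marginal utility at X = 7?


MU = dU/dX = 22*5*X^(5-1)
MU = 110*X^4
At X = 7:
MU = 110 * 7^4
MU = 110 * 2401 = 264110

264110


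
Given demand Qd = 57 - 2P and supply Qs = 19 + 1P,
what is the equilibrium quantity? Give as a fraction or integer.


First find equilibrium price:
57 - 2P = 19 + 1P
P* = 38/3 = 38/3
Then substitute into demand:
Q* = 57 - 2 * 38/3 = 95/3

95/3


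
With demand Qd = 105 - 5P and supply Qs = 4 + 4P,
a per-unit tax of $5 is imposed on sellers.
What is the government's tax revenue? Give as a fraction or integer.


With tax on sellers, new supply: Qs' = 4 + 4(P - 5)
= 4P - 16
New equilibrium quantity:
Q_new = 340/9
Tax revenue = tax * Q_new = 5 * 340/9 = 1700/9

1700/9


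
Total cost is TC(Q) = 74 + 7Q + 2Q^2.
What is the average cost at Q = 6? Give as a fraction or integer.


TC(6) = 74 + 7*6 + 2*6^2
TC(6) = 74 + 42 + 72 = 188
AC = TC/Q = 188/6 = 94/3

94/3


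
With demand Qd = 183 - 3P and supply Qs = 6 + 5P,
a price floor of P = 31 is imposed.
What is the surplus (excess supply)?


At P = 31:
Qd = 183 - 3*31 = 90
Qs = 6 + 5*31 = 161
Surplus = Qs - Qd = 161 - 90 = 71

71


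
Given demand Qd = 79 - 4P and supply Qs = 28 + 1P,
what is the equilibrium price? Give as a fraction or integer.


At equilibrium, Qd = Qs.
79 - 4P = 28 + 1P
79 - 28 = 4P + 1P
51 = 5P
P* = 51/5 = 51/5

51/5


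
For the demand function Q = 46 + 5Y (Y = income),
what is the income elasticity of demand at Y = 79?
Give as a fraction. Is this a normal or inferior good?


dQ/dY = 5
At Y = 79: Q = 46 + 5*79 = 441
Ey = (dQ/dY)(Y/Q) = 5 * 79 / 441 = 395/441
Since Ey > 0, this is a normal good.

395/441 (normal good)


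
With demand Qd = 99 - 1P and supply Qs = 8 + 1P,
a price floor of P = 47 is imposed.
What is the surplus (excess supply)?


At P = 47:
Qd = 99 - 1*47 = 52
Qs = 8 + 1*47 = 55
Surplus = Qs - Qd = 55 - 52 = 3

3


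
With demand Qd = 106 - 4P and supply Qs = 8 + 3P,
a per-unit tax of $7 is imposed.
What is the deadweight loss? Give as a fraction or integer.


Pre-tax equilibrium quantity: Q* = 50
Post-tax equilibrium quantity: Q_tax = 38
Reduction in quantity: Q* - Q_tax = 12
DWL = (1/2) * tax * (Q* - Q_tax)
DWL = (1/2) * 7 * 12 = 42

42


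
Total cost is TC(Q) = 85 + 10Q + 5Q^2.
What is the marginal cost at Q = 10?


MC = dTC/dQ = 10 + 2*5*Q
At Q = 10:
MC = 10 + 10*10
MC = 10 + 100 = 110

110


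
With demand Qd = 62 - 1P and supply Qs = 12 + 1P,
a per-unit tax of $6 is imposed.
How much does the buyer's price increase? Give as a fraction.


With a per-unit tax, the buyer's price increase depends on relative slopes.
Supply slope: d = 1, Demand slope: b = 1
Buyer's price increase = d * tax / (b + d)
= 1 * 6 / (1 + 1)
= 6 / 2 = 3

3


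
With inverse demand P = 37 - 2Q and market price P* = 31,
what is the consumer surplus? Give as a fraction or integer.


Maximum willingness to pay (at Q=0): P_max = 37
Quantity demanded at P* = 31:
Q* = (37 - 31)/2 = 3
CS = (1/2) * Q* * (P_max - P*)
CS = (1/2) * 3 * (37 - 31)
CS = (1/2) * 3 * 6 = 9

9
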